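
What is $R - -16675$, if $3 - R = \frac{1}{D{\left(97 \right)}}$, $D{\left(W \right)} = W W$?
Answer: $\frac{156923301}{9409} \approx 16678.0$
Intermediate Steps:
$D{\left(W \right)} = W^{2}$
$R = \frac{28226}{9409}$ ($R = 3 - \frac{1}{97^{2}} = 3 - \frac{1}{9409} = \frac{28226}{9409} \approx 2.9999$)
$R - -16675 = \frac{28226}{9409} - -16675 = \frac{28226}{9409} + 16675 = \frac{156923301}{9409}$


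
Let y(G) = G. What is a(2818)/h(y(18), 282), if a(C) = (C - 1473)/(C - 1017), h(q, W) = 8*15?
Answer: 269/43224 ≈ 0.0062234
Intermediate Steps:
h(q, W) = 120
a(C) = (-1473 + C)/(-1017 + C)
a(2818)/h(y(18), 282) = ((-1473 + 2818)/(-1017 + 2818))/120 = (1345/1801)*(1/120) = 269/43224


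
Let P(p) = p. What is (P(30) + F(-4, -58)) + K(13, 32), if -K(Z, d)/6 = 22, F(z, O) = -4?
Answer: -106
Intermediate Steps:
K(Z, d) = -132 (K(Z, d) = -6*22 = -132)
(P(30) + F(-4, -58)) + K(13, 32) = (30 - 4) - 132 = 26 - 132 = -106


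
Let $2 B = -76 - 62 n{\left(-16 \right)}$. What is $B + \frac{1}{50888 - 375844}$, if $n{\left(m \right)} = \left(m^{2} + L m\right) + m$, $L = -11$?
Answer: $- \frac{4202980905}{324956} \approx -12934.0$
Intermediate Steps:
$n{\left(m \right)} = m^{2} - 10 m$ ($n{\left(m \right)} = \left(m^{2} - 11 m\right) + m = m^{2} - 10 m$)
$B = -12934$ ($B = \frac{-76 - 62 \left(- 16 \left(-10 - 16\right)\right)}{2} = \frac{-76 - 62 \left(\left(-16\right) \left(-26\right)\right)}{2} = \frac{-76 - 25792}{2} = \frac{1}{2} \left(-25868\right) = -12934$)
$B + \frac{1}{50888 - 375844} = -12934 + \frac{1}{50888 - 375844} = -12934 + \frac{1}{-324956} = -12934 - \frac{1}{324956} = - \frac{4202980905}{324956}$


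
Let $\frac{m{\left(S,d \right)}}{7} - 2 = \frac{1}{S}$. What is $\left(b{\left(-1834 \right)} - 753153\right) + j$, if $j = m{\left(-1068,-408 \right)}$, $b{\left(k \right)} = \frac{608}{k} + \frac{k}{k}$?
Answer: $- \frac{737590550219}{979356} \approx -7.5314 \cdot 10^{5}$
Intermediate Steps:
$m{\left(S,d \right)} = 14 + \frac{7}{S}$
$b{\left(k \right)} = 1 + \frac{608}{k}$ ($b{\left(k \right)} = \frac{608}{k} + 1 = 1 + \frac{608}{k}$)
$j = \frac{14945}{1068}$ ($j = 14 + \frac{7}{-1068} = 14 + 7 \left(- \frac{1}{1068}\right) = 14 - \frac{7}{1068} = \frac{14945}{1068} \approx 13.993$)
$\left(b{\left(-1834 \right)} - 753153\right) + j = \left(\frac{608 - 1834}{-1834} - 753153\right) + \frac{14945}{1068} = \left(\left(- \frac{1}{1834}\right) \left(-1226\right) - 753153\right) + \frac{14945}{1068} = \left(\frac{613}{917} - 753153\right) + \frac{14945}{1068} = - \frac{690640688}{917} + \frac{14945}{1068} = - \frac{737590550219}{979356}$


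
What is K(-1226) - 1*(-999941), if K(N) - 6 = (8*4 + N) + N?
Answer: 997527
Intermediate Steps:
K(N) = 38 + 2*N (K(N) = 6 + ((8*4 + N) + N) = 6 + ((32 + N) + N) = 6 + (32 + 2*N) = 38 + 2*N)
K(-1226) - 1*(-999941) = (38 + 2*(-1226)) - 1*(-999941) = (38 - 2452) + 999941 = -2414 + 999941 = 997527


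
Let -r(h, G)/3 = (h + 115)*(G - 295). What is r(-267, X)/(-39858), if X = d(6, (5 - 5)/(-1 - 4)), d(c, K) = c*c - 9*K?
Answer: 2812/949 ≈ 2.9631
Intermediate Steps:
d(c, K) = c² - 9*K
X = 36 (X = 6² - 9*(5 - 5)/(-1 - 4) = 36 - 0/(-5) = 36 - 0*(-1)/5 = 36 - 9*0 = 36 + 0 = 36)
r(h, G) = -3*(-295 + G)*(115 + h) (r(h, G) = -3*(h + 115)*(G - 295) = -3*(115 + h)*(-295 + G) = -3*(-295 + G)*(115 + h))
r(-267, X)/(-39858) = (101775 - 345*36 + 885*(-267) - 3*36*(-267))/(-39858) = (101775 - 12420 - 236295 + 28836)*(-1/39858) = -118104*(-1/39858) = 2812/949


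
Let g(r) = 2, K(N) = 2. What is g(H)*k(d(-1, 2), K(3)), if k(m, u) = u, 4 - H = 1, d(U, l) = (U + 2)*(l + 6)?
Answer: 4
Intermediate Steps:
d(U, l) = (2 + U)*(6 + l)
H = 3 (H = 4 - 1*1 = 4 - 1 = 3)
g(H)*k(d(-1, 2), K(3)) = 2*2 = 4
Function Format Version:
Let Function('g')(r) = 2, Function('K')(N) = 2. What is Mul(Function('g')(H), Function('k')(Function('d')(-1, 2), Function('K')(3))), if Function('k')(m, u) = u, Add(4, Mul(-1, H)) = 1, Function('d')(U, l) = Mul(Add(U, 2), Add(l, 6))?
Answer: 4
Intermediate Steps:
Function('d')(U, l) = Mul(Add(2, U), Add(6, l))
H = 3 (H = Add(4, Mul(-1, 1)) = Add(4, -1) = 3)
Mul(Function('g')(H), Function('k')(Function('d')(-1, 2), Function('K')(3))) = Mul(2, 2) = 4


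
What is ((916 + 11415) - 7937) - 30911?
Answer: -26517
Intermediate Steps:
((916 + 11415) - 7937) - 30911 = (12331 - 7937) - 30911 = 4394 - 30911 = -26517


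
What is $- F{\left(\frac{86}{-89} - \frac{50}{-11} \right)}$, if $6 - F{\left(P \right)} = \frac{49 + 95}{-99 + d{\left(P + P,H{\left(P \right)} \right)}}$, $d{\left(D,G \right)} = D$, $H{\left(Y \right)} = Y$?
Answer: $- \frac{226818}{29971} \approx -7.5679$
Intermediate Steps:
$F{\left(P \right)} = 6 - \frac{144}{-99 + 2 P}$ ($F{\left(P \right)} = 6 - \frac{49 + 95}{-99 + \left(P + P\right)} = 6 - \frac{144}{-99 + 2 P}$)
$- F{\left(\frac{86}{-89} - \frac{50}{-11} \right)} = - \frac{6 \left(-123 + 2 \left(\frac{86}{-89} - \frac{50}{-11}\right)\right)}{-99 + 2 \left(\frac{86}{-89} - \frac{50}{-11}\right)} = - \frac{6 \left(-123 + 2 \left(86 \left(- \frac{1}{89}\right) - - \frac{50}{11}\right)\right)}{-99 + 2 \left(86 \left(- \frac{1}{89}\right) - - \frac{50}{11}\right)} = - \frac{6 \left(-123 + 2 \left(- \frac{86}{89} + \frac{50}{11}\right)\right)}{-99 + 2 \left(- \frac{86}{89} + \frac{50}{11}\right)} = - \frac{6 \left(-123 + 2 \cdot \frac{3504}{979}\right)}{-99 + 2 \cdot \frac{3504}{979}} = - \frac{6 \left(-123 + \frac{7008}{979}\right)}{-99 + \frac{7008}{979}} = - \frac{6 \left(-113409\right)}{\left(- \frac{89913}{979}\right) 979} = - \frac{6 \left(-979\right) \left(-113409\right)}{89913 \cdot 979} = \left(-1\right) \frac{226818}{29971} = - \frac{226818}{29971}$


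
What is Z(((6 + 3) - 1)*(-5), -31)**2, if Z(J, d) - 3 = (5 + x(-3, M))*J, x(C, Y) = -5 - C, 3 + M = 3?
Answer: 13689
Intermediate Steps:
M = 0 (M = -3 + 3 = 0)
Z(J, d) = 3 + 3*J (Z(J, d) = 3 + (5 + (-5 - 1*(-3)))*J = 3 + (5 + (-5 + 3))*J = 3 + (5 - 2)*J = 3 + 3*J)
Z(((6 + 3) - 1)*(-5), -31)**2 = (3 + 3*(((6 + 3) - 1)*(-5)))**2 = (3 + 3*((9 - 1)*(-5)))**2 = (3 + 3*(8*(-5)))**2 = (3 + 3*(-40))**2 = (3 - 120)**2 = (-117)**2 = 13689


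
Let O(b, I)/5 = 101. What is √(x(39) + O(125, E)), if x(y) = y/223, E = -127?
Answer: √25121842/223 ≈ 22.476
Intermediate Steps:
O(b, I) = 505 (O(b, I) = 5*101 = 505)
x(y) = y/223 (x(y) = y*(1/223) = y/223)
√(x(39) + O(125, E)) = √((1/223)*39 + 505) = √(39/223 + 505) = √(112654/223) = √25121842/223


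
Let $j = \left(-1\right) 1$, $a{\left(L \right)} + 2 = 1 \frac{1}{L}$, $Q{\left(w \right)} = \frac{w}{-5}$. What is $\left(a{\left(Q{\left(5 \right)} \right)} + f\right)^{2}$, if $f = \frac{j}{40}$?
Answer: $\frac{14641}{1600} \approx 9.1506$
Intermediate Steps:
$Q{\left(w \right)} = - \frac{w}{5}$ ($Q{\left(w \right)} = w \left(- \frac{1}{5}\right) = - \frac{w}{5}$)
$a{\left(L \right)} = -2 + \frac{1}{L}$ ($a{\left(L \right)} = -2 + 1 \frac{1}{L} = -2 + \frac{1}{L}$)
$j = -1$
$f = - \frac{1}{40} \approx -0.025$
$\left(a{\left(Q{\left(5 \right)} \right)} + f\right)^{2} = \left(\left(-2 + \frac{1}{\left(- \frac{1}{5}\right) 5}\right) - \frac{1}{40}\right)^{2} = \left(\left(-2 + \frac{1}{-1}\right) - \frac{1}{40}\right)^{2} = \left(\left(-2 - 1\right) - \frac{1}{40}\right)^{2} = \left(-3 - \frac{1}{40}\right)^{2} = \left(- \frac{121}{40}\right)^{2} = \frac{14641}{1600}$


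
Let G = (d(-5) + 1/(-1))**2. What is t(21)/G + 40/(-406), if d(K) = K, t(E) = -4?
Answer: -383/1827 ≈ -0.20963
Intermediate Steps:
G = 36 (G = (-5 + 1/(-1))**2 = (-5 - 1)**2 = (-6)**2 = 36)
t(21)/G + 40/(-406) = -4/36 + 40/(-406) = -4*1/36 + 40*(-1/406) = -1/9 - 20/203 = -383/1827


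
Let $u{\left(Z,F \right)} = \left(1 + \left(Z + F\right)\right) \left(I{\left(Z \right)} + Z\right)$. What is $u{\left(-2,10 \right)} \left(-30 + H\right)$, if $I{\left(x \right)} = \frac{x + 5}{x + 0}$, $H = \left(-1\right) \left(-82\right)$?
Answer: $-1638$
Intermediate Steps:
$H = 82$
$I{\left(x \right)} = \frac{5 + x}{x}$
$u{\left(Z,F \right)} = \left(Z + \frac{5 + Z}{Z}\right) \left(1 + F + Z\right)$ ($u{\left(Z,F \right)} = \left(1 + \left(Z + F\right)\right) \left(\frac{5 + Z}{Z} + Z\right) = \left(1 + \left(F + Z\right)\right) \left(Z + \frac{5 + Z}{Z}\right) = \left(1 + F + Z\right) \left(Z + \frac{5 + Z}{Z}\right) = \left(Z + \frac{5 + Z}{Z}\right) \left(1 + F + Z\right)$)
$u{\left(-2,10 \right)} \left(-30 + H\right) = \left(6 + 10 + \left(-2\right)^{2} + 2 \left(-2\right) + \frac{5}{-2} + 10 \left(-2\right) + 5 \cdot 10 \frac{1}{-2}\right) \left(-30 + 82\right) = \left(6 + 10 + 4 - 4 + 5 \left(- \frac{1}{2}\right) - 20 + 5 \cdot 10 \left(- \frac{1}{2}\right)\right) 52 = \left(6 + 10 + 4 - 4 - \frac{5}{2} - 20 - 25\right) 52 = \left(- \frac{63}{2}\right) 52 = -1638$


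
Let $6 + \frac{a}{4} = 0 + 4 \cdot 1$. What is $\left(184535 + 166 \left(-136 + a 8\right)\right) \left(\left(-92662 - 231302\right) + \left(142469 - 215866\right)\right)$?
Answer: $-60134626935$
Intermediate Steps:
$a = -8$ ($a = -24 + 4 \left(0 + 4 \cdot 1\right) = -24 + 4 \left(0 + 4\right) = -24 + 4 \cdot 4 = -24 + 16 = -8$)
$\left(184535 + 166 \left(-136 + a 8\right)\right) \left(\left(-92662 - 231302\right) + \left(142469 - 215866\right)\right) = \left(184535 + 166 \left(-136 - 64\right)\right) \left(\left(-92662 - 231302\right) + \left(142469 - 215866\right)\right) = \left(184535 + 166 \left(-136 - 64\right)\right) \left(-323964 + \left(142469 - 215866\right)\right) = \left(184535 + 166 \left(-200\right)\right) \left(-323964 - 73397\right) = \left(184535 - 33200\right) \left(-397361\right) = 151335 \left(-397361\right) = -60134626935$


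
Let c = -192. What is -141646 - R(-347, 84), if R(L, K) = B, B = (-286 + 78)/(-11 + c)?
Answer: -28754346/203 ≈ -1.4165e+5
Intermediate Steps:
B = 208/203 (B = (-286 + 78)/(-11 - 192) = -208/(-203) = -208*(-1/203) = 208/203 ≈ 1.0246)
R(L, K) = 208/203
-141646 - R(-347, 84) = -141646 - 1*208/203 = -141646 - 208/203 = -28754346/203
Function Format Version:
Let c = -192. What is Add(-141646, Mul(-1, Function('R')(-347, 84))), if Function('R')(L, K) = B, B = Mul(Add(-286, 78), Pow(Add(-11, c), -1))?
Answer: Rational(-28754346, 203) ≈ -1.4165e+5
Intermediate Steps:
B = Rational(208, 203) (B = Mul(Add(-286, 78), Pow(Add(-11, -192), -1)) = Mul(-208, Pow(-203, -1)) = Mul(-208, Rational(-1, 203)) = Rational(208, 203) ≈ 1.0246)
Function('R')(L, K) = Rational(208, 203)
Add(-141646, Mul(-1, Function('R')(-347, 84))) = Add(-141646, Mul(-1, Rational(208, 203))) = Add(-141646, Rational(-208, 203)) = Rational(-28754346, 203)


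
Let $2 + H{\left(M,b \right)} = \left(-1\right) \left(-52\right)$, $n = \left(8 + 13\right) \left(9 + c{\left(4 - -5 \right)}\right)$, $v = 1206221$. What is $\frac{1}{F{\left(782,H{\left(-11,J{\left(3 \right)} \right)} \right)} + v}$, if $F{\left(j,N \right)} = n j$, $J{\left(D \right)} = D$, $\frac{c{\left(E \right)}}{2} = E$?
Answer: $\frac{1}{1649615} \approx 6.062 \cdot 10^{-7}$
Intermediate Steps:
$c{\left(E \right)} = 2 E$
$n = 567$ ($n = \left(8 + 13\right) \left(9 + 2 \left(4 - -5\right)\right) = 21 \left(9 + 2 \left(4 + 5\right)\right) = 21 \left(9 + 2 \cdot 9\right) = 21 \left(9 + 18\right) = 21 \cdot 27 = 567$)
$H{\left(M,b \right)} = 50$ ($H{\left(M,b \right)} = -2 - -52 = -2 + 52 = 50$)
$F{\left(j,N \right)} = 567 j$
$\frac{1}{F{\left(782,H{\left(-11,J{\left(3 \right)} \right)} \right)} + v} = \frac{1}{567 \cdot 782 + 1206221} = \frac{1}{443394 + 1206221} = \frac{1}{1649615}$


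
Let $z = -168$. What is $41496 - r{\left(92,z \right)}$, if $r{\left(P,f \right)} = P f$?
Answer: $56952$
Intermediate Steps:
$41496 - r{\left(92,z \right)} = 41496 - 92 \left(-168\right) = 41496 - -15456 = 41496 + 15456 = 56952$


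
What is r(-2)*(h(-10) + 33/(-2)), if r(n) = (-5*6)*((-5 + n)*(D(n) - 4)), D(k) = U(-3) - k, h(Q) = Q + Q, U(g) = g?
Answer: 38325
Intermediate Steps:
h(Q) = 2*Q
D(k) = -3 - k
r(n) = -30*(-7 - n)*(-5 + n) (r(n) = (-5*6)*((-5 + n)*((-3 - n) - 4)) = -30*(-5 + n)*(-7 - n) = -30*(-7 - n)*(-5 + n))
r(-2)*(h(-10) + 33/(-2)) = (-1050 - 30*(-2) + 30*(-2)*(3 - 2))*(2*(-10) + 33/(-2)) = (-1050 + 60 + 30*(-2)*1)*(-20 + 33*(-½)) = (-1050 + 60 - 60)*(-20 - 33/2) = -1050*(-73/2) = 38325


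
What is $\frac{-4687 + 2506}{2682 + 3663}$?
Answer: $- \frac{727}{2115} \approx -0.34374$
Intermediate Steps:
$\frac{-4687 + 2506}{2682 + 3663} = - \frac{2181}{6345} = \left(-2181\right) \frac{1}{6345} = - \frac{727}{2115}$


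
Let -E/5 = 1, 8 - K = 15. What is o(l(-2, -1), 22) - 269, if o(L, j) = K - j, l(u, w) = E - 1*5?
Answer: -298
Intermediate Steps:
K = -7 (K = 8 - 1*15 = 8 - 15 = -7)
E = -5 (E = -5*1 = -5)
l(u, w) = -10 (l(u, w) = -5 - 1*5 = -5 - 5 = -10)
o(L, j) = -7 - j
o(l(-2, -1), 22) - 269 = (-7 - 1*22) - 269 = (-7 - 22) - 269 = -29 - 269 = -298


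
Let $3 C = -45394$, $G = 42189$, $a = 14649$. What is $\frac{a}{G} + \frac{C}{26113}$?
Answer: $- \frac{255846485}{1101681357} \approx -0.23223$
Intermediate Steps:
$C = - \frac{45394}{3}$ ($C = \frac{1}{3} \left(-45394\right) = - \frac{45394}{3} \approx -15131.0$)
$\frac{a}{G} + \frac{C}{26113} = \frac{14649}{42189} - \frac{45394}{3 \cdot 26113} = 14649 \cdot \frac{1}{42189} - \frac{45394}{78339} = \frac{4883}{14063} - \frac{45394}{78339} = - \frac{255846485}{1101681357}$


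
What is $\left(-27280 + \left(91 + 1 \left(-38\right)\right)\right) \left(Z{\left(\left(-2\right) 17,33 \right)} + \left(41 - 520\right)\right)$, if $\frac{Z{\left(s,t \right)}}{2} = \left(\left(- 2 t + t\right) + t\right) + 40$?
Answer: $10863573$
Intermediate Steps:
$Z{\left(s,t \right)} = 80$ ($Z{\left(s,t \right)} = 2 \left(\left(\left(- 2 t + t\right) + t\right) + 40\right) = 2 \left(\left(- t + t\right) + 40\right) = 2 \left(0 + 40\right) = 2 \cdot 40 = 80$)
$\left(-27280 + \left(91 + 1 \left(-38\right)\right)\right) \left(Z{\left(\left(-2\right) 17,33 \right)} + \left(41 - 520\right)\right) = \left(-27280 + \left(91 + 1 \left(-38\right)\right)\right) \left(80 + \left(41 - 520\right)\right) = \left(-27280 + \left(91 - 38\right)\right) \left(80 + \left(41 - 520\right)\right) = \left(-27280 + 53\right) \left(80 - 479\right) = \left(-27227\right) \left(-399\right) = 10863573$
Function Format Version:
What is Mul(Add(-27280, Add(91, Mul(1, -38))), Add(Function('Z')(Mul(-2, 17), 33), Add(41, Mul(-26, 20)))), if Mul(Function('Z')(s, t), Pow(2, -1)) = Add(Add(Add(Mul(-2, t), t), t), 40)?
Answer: 10863573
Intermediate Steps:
Function('Z')(s, t) = 80 (Function('Z')(s, t) = Mul(2, Add(Add(Add(Mul(-2, t), t), t), 40)) = Mul(2, Add(Add(Mul(-1, t), t), 40)) = Mul(2, Add(0, 40)) = Mul(2, 40) = 80)
Mul(Add(-27280, Add(91, Mul(1, -38))), Add(Function('Z')(Mul(-2, 17), 33), Add(41, Mul(-26, 20)))) = Mul(Add(-27280, Add(91, Mul(1, -38))), Add(80, Add(41, Mul(-26, 20)))) = Mul(Add(-27280, Add(91, -38)), Add(80, Add(41, -520))) = Mul(Add(-27280, 53), Add(80, -479)) = Mul(-27227, -399) = 10863573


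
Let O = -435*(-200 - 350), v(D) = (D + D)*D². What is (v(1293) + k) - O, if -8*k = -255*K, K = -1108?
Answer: 8646253893/2 ≈ 4.3231e+9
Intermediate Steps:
v(D) = 2*D³ (v(D) = (2*D)*D² = 2*D³)
k = -70635/2 (k = -(-255)*(-1108)/8 = -⅛*282540 = -70635/2 ≈ -35318.)
O = 239250 (O = -435*(-550) = 239250)
(v(1293) + k) - O = (2*1293³ - 70635/2) - 1*239250 = (2*2161700757 - 70635/2) - 239250 = (4323401514 - 70635/2) - 239250 = 8646732393/2 - 239250 = 8646253893/2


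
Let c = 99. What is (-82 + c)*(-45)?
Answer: -765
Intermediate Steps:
(-82 + c)*(-45) = (-82 + 99)*(-45) = 17*(-45) = -765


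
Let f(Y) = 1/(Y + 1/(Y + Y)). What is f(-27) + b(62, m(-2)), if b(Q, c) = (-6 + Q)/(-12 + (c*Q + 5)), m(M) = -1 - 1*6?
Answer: -15074/91917 ≈ -0.16400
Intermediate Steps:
m(M) = -7 (m(M) = -1 - 6 = -7)
f(Y) = 1/(Y + 1/(2*Y))
b(Q, c) = (-6 + Q)/(-7 + Q*c) (b(Q, c) = (-6 + Q)/(-12 + (Q*c + 5)) = (-6 + Q)/(-12 + (5 + Q*c)) = (-6 + Q)/(-7 + Q*c))
f(-27) + b(62, m(-2)) = 2*(-27)/(1 + 2*(-27)**2) + (-6 + 62)/(-7 + 62*(-7)) = 2*(-27)/(1 + 2*729) + 56/(-7 - 434) = 2*(-27)/(1 + 1458) + 56/(-441) = 2*(-27)/1459 - 1/441*56 = 2*(-27)*(1/1459) - 8/63 = -54/1459 - 8/63 = -15074/91917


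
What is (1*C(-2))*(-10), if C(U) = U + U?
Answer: 40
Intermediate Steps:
C(U) = 2*U
(1*C(-2))*(-10) = (1*(2*(-2)))*(-10) = (1*(-4))*(-10) = -4*(-10) = 40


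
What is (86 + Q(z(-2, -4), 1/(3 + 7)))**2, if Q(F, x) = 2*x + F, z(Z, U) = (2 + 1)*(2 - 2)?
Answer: 185761/25 ≈ 7430.4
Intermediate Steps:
z(Z, U) = 0 (z(Z, U) = 3*0 = 0)
Q(F, x) = F + 2*x
(86 + Q(z(-2, -4), 1/(3 + 7)))**2 = (86 + (0 + 2/(3 + 7)))**2 = (86 + (0 + 2/10))**2 = (86 + (0 + 2*(1/10)))**2 = (86 + (0 + 1/5))**2 = (86 + 1/5)**2 = (431/5)**2 = 185761/25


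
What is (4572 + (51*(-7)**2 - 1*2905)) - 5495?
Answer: -1329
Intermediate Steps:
(4572 + (51*(-7)**2 - 1*2905)) - 5495 = (4572 + (51*49 - 2905)) - 5495 = (4572 + (2499 - 2905)) - 5495 = (4572 - 406) - 5495 = 4166 - 5495 = -1329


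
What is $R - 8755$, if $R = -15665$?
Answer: $-24420$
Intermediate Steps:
$R - 8755 = -15665 - 8755 = -24420$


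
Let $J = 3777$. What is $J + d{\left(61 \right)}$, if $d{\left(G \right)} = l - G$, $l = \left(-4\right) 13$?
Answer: $3664$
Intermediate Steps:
$l = -52$
$d{\left(G \right)} = -52 - G$
$J + d{\left(61 \right)} = 3777 - 113 = 3664$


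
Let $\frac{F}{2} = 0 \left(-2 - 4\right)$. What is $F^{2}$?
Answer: $0$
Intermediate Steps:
$F = 0$ ($F = 2 \cdot 0 \left(-2 - 4\right) = 2 \cdot 0 \left(-6\right) = 2 \cdot 0 = 0$)
$F^{2} = 0^{2} = 0$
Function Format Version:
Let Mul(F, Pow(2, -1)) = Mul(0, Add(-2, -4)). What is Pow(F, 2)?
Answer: 0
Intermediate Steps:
F = 0 (F = Mul(2, Mul(0, Add(-2, -4))) = Mul(2, Mul(0, -6)) = Mul(2, 0) = 0)
Pow(F, 2) = Pow(0, 2) = 0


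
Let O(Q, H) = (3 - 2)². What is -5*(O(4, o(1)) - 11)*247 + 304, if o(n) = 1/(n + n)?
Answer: 12654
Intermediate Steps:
o(n) = 1/(2*n)
O(Q, H) = 1 (O(Q, H) = 1² = 1)
-5*(O(4, o(1)) - 11)*247 + 304 = -5*(1 - 11)*247 + 304 = -5*(-10)*247 + 304 = 50*247 + 304 = 12350 + 304 = 12654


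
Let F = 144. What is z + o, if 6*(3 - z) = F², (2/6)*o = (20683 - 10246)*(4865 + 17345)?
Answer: 695413857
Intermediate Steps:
o = 695417310 (o = 3*((20683 - 10246)*(4865 + 17345)) = 3*(10437*22210) = 3*231805770 = 695417310)
z = -3453 (z = 3 - ⅙*144² = 3 - ⅙*20736 = 3 - 3456 = -3453)
z + o = -3453 + 695417310 = 695413857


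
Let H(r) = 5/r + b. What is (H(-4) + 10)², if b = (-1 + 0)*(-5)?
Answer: 3025/16 ≈ 189.06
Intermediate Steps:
b = 5 (b = -1*(-5) = 5)
H(r) = 5 + 5/r (H(r) = 5/r + 5 = 5 + 5/r)
(H(-4) + 10)² = ((5 + 5/(-4)) + 10)² = ((5 + 5*(-¼)) + 10)² = ((5 - 5/4) + 10)² = (15/4 + 10)² = (55/4)² = 3025/16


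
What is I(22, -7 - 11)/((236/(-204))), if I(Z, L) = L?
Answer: 918/59 ≈ 15.559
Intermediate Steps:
I(22, -7 - 11)/((236/(-204))) = (-7 - 11)/((236/(-204))) = -18/(236*(-1/204)) = -18/(-59/51) = -18*(-51/59) = 918/59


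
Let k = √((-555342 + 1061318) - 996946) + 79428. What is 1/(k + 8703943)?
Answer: 8783371/77147606614611 - I*√490970/77147606614611 ≈ 1.1385e-7 - 9.0825e-12*I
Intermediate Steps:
k = 79428 + I*√490970 (k = √(505976 - 996946) + 79428 = √(-490970) + 79428 = I*√490970 + 79428 = 79428 + I*√490970 ≈ 79428.0 + 700.69*I)
1/(k + 8703943) = 1/((79428 + I*√490970) + 8703943) = 1/(8783371 + I*√490970)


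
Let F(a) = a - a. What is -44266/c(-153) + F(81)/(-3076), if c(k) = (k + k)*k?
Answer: -22133/23409 ≈ -0.94549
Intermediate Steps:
F(a) = 0
c(k) = 2*k² (c(k) = (2*k)*k = 2*k²)
-44266/c(-153) + F(81)/(-3076) = -44266/(2*(-153)²) + 0/(-3076) = -44266/(2*23409) + 0*(-1/3076) = -44266/46818 + 0 = -44266*1/46818 + 0 = -22133/23409 + 0 = -22133/23409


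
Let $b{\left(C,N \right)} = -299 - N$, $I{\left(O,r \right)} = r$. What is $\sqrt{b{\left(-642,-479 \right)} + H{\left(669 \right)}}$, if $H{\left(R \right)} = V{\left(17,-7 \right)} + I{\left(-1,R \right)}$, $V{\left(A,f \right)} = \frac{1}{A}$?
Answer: $\frac{\sqrt{245378}}{17} \approx 29.139$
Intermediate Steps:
$H{\left(R \right)} = \frac{1}{17} + R$
$\sqrt{b{\left(-642,-479 \right)} + H{\left(669 \right)}} = \sqrt{\left(-299 - -479\right) + \left(\frac{1}{17} + 669\right)} = \sqrt{\left(-299 + 479\right) + \frac{11374}{17}} = \sqrt{180 + \frac{11374}{17}} = \sqrt{\frac{14434}{17}} = \frac{\sqrt{245378}}{17}$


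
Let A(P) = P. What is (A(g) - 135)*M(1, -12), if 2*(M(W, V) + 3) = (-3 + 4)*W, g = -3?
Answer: 345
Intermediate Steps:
M(W, V) = -3 + W/2 (M(W, V) = -3 + ((-3 + 4)*W)/2 = -3 + (1*W)/2 = -3 + W/2)
(A(g) - 135)*M(1, -12) = (-3 - 135)*(-3 + (½)*1) = -138*(-3 + ½) = -138*(-5/2) = 345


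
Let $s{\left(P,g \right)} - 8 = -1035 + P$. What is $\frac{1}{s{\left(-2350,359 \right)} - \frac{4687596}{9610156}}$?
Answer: $- \frac{2402539}{8114546102} \approx -0.00029608$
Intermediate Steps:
$s{\left(P,g \right)} = -1027 + P$ ($s{\left(P,g \right)} = 8 + \left(-1035 + P\right) = -1027 + P$)
$\frac{1}{s{\left(-2350,359 \right)} - \frac{4687596}{9610156}} = \frac{1}{\left(-1027 - 2350\right) - \frac{4687596}{9610156}} = \frac{1}{-3377 - \frac{1171899}{2402539}} = \frac{1}{- \frac{8114546102}{2402539}} = - \frac{2402539}{8114546102}$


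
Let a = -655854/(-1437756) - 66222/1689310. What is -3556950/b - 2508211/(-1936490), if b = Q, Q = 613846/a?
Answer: -6741960612251862473008/6014894205272081516905 ≈ -1.1209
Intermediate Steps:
a = 84394136909/202401299030 (a = -655854*(-1/1437756) - 66222*1/1689310 = 109309/239626 - 33111/844655 = 84394136909/202401299030 ≈ 0.41696)
Q = 124243227804369380/84394136909 (Q = 613846/(84394136909/202401299030) = 613846*(202401299030/84394136909) = 124243227804369380/84394136909 ≈ 1.4722e+6)
b = 124243227804369380/84394136909 ≈ 1.4722e+6
-3556950/b - 2508211/(-1936490) = -3556950/124243227804369380/84394136909 - 2508211/(-1936490) = -3556950*84394136909/124243227804369380 - 2508211*(-1/1936490) = -30018572527846755/12424322780436938 + 2508211/1936490 = -6741960612251862473008/6014894205272081516905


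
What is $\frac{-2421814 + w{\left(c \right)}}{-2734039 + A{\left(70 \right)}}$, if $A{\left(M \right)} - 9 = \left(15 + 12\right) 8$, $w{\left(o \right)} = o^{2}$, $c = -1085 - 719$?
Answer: $- \frac{416301}{1366907} \approx -0.30456$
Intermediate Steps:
$c = -1804$
$A{\left(M \right)} = 225$ ($A{\left(M \right)} = 9 + \left(15 + 12\right) 8 = 9 + 27 \cdot 8 = 9 + 216 = 225$)
$\frac{-2421814 + w{\left(c \right)}}{-2734039 + A{\left(70 \right)}} = \frac{-2421814 + \left(-1804\right)^{2}}{-2734039 + 225} = \frac{-2421814 + 3254416}{-2733814} = 832602 \left(- \frac{1}{2733814}\right) = - \frac{416301}{1366907}$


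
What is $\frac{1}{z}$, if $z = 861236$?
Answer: $\frac{1}{861236} \approx 1.1611 \cdot 10^{-6}$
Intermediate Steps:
$\frac{1}{z} = \frac{1}{861236}$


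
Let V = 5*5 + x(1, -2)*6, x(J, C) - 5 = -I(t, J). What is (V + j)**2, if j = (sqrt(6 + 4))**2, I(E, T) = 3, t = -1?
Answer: 2209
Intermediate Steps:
x(J, C) = 2 (x(J, C) = 5 - 1*3 = 5 - 3 = 2)
j = 10 (j = (sqrt(10))**2 = 10)
V = 37 (V = 5*5 + 2*6 = 25 + 12 = 37)
(V + j)**2 = (37 + 10)**2 = 47**2 = 2209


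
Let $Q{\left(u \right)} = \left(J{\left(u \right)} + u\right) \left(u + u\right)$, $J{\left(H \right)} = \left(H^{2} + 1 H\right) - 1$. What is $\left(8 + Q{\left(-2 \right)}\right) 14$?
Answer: $168$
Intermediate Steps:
$J{\left(H \right)} = -1 + H + H^{2}$ ($J{\left(H \right)} = \left(H^{2} + H\right) - 1 = \left(H + H^{2}\right) - 1 = -1 + H + H^{2}$)
$Q{\left(u \right)} = 2 u \left(-1 + u^{2} + 2 u\right)$ ($Q{\left(u \right)} = \left(\left(-1 + u + u^{2}\right) + u\right) \left(u + u\right) = \left(-1 + u^{2} + 2 u\right) 2 u = 2 u \left(-1 + u^{2} + 2 u\right)$)
$\left(8 + Q{\left(-2 \right)}\right) 14 = \left(8 + 2 \left(-2\right) \left(-1 + \left(-2\right)^{2} + 2 \left(-2\right)\right)\right) 14 = \left(8 + 2 \left(-2\right) \left(-1 + 4 - 4\right)\right) 14 = \left(8 + 2 \left(-2\right) \left(-1\right)\right) 14 = \left(8 + 4\right) 14 = 12 \cdot 14 = 168$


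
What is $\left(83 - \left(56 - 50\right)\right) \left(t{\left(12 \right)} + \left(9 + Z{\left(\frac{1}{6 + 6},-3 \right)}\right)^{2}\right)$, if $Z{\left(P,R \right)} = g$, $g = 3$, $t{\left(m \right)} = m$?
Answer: $12012$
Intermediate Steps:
$Z{\left(P,R \right)} = 3$
$\left(83 - \left(56 - 50\right)\right) \left(t{\left(12 \right)} + \left(9 + Z{\left(\frac{1}{6 + 6},-3 \right)}\right)^{2}\right) = \left(83 - \left(56 - 50\right)\right) \left(12 + \left(9 + 3\right)^{2}\right) = \left(83 - 6\right) \left(12 + 12^{2}\right) = \left(83 - 6\right) \left(12 + 144\right) = 77 \cdot 156 = 12012$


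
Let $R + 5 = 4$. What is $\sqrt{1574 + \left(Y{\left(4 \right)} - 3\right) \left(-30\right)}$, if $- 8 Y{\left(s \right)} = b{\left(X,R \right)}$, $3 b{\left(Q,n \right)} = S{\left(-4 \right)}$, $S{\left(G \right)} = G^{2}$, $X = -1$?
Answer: $2 \sqrt{421} \approx 41.037$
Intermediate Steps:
$R = -1$ ($R = -5 + 4 = -1$)
$b{\left(Q,n \right)} = \frac{16}{3}$ ($b{\left(Q,n \right)} = \frac{\left(-4\right)^{2}}{3} = \frac{1}{3} \cdot 16 = \frac{16}{3}$)
$Y{\left(s \right)} = - \frac{2}{3}$ ($Y{\left(s \right)} = \left(- \frac{1}{8}\right) \frac{16}{3} = - \frac{2}{3}$)
$\sqrt{1574 + \left(Y{\left(4 \right)} - 3\right) \left(-30\right)} = \sqrt{1574 + \left(- \frac{2}{3} - 3\right) \left(-30\right)} = \sqrt{1574 - -110} = \sqrt{1574 + 110} = \sqrt{1684} = 2 \sqrt{421}$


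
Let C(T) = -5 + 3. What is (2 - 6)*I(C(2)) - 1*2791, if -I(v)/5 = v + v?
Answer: -2871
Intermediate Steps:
C(T) = -2
I(v) = -10*v (I(v) = -5*(v + v) = -10*v)
(2 - 6)*I(C(2)) - 1*2791 = (2 - 6)*(-10*(-2)) - 1*2791 = -4*20 - 2791 = -80 - 2791 = -2871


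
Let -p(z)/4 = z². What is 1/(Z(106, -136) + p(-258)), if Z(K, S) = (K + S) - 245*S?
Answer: -1/232966 ≈ -4.2925e-6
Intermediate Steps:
Z(K, S) = K - 244*S
p(z) = -4*z²
1/(Z(106, -136) + p(-258)) = 1/((106 - 244*(-136)) - 4*(-258)²) = 1/((106 + 33184) - 4*66564) = 1/(33290 - 266256) = 1/(-232966) = -1/232966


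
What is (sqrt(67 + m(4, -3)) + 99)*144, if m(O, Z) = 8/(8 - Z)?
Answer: 14256 + 144*sqrt(8195)/11 ≈ 15441.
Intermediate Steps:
(sqrt(67 + m(4, -3)) + 99)*144 = (sqrt(67 - 8/(-8 - 3)) + 99)*144 = (sqrt(67 - 8/(-11)) + 99)*144 = (sqrt(67 - 8*(-1/11)) + 99)*144 = (sqrt(67 + 8/11) + 99)*144 = (sqrt(745/11) + 99)*144 = (sqrt(8195)/11 + 99)*144 = (99 + sqrt(8195)/11)*144 = 14256 + 144*sqrt(8195)/11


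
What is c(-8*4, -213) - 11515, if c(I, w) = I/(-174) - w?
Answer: -983258/87 ≈ -11302.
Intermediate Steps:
c(I, w) = -w - I/174 (c(I, w) = I*(-1/174) - w = -I/174 - w = -w - I/174)
c(-8*4, -213) - 11515 = (-1*(-213) - (-4)*4/87) - 11515 = (213 - 1/174*(-32)) - 11515 = (213 + 16/87) - 11515 = 18547/87 - 11515 = -983258/87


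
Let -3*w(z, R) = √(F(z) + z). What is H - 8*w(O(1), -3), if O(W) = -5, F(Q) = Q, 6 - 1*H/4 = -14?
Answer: 80 + 8*I*√10/3 ≈ 80.0 + 8.4327*I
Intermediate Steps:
H = 80 (H = 24 - 4*(-14) = 24 + 56 = 80)
w(z, R) = -√2*√z/3 (w(z, R) = -√(z + z)/3 = -√2*√z/3)
H - 8*w(O(1), -3) = 80 - (-8)*√2*√(-5)/3 = 80 - (-8)*√2*I*√5/3 = 80 - (-8)*I*√10/3 = 80 + 8*I*√10/3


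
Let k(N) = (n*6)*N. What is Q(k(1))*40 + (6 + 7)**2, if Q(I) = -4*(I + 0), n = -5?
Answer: 4969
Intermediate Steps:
k(N) = -30*N (k(N) = (-5*6)*N = -30*N)
Q(I) = -4*I
Q(k(1))*40 + (6 + 7)**2 = -(-120)*40 + (6 + 7)**2 = -4*(-30)*40 + 13**2 = 120*40 + 169 = 4800 + 169 = 4969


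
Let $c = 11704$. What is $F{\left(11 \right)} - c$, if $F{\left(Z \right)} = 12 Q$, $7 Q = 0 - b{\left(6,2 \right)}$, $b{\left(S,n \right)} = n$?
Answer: $- \frac{81952}{7} \approx -11707.0$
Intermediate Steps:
$Q = - \frac{2}{7}$ ($Q = \frac{0 - 2}{7} = \frac{1}{7} \left(-2\right) = - \frac{2}{7} \approx -0.28571$)
$F{\left(Z \right)} = - \frac{24}{7}$ ($F{\left(Z \right)} = 12 \left(- \frac{2}{7}\right) = - \frac{24}{7}$)
$F{\left(11 \right)} - c = - \frac{24}{7} - 11704 = - \frac{81952}{7}$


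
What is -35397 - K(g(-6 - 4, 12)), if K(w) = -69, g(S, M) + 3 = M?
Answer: -35328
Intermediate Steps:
g(S, M) = -3 + M
-35397 - K(g(-6 - 4, 12)) = -35397 - 1*(-69) = -35397 + 69 = -35328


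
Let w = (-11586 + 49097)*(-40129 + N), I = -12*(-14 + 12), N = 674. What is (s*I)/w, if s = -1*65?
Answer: 24/22769177 ≈ 1.0541e-6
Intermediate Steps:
I = 24 (I = -12*(-2) = 24)
s = -65
w = -1479996505 (w = (-11586 + 49097)*(-40129 + 674) = 37511*(-39455) = -1479996505)
(s*I)/w = -65*24/(-1479996505) = -1560*(-1/1479996505) = 24/22769177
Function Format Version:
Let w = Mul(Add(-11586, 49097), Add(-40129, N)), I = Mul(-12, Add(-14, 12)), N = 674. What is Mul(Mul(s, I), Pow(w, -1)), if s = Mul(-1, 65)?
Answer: Rational(24, 22769177) ≈ 1.0541e-6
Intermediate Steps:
I = 24 (I = Mul(-12, -2) = 24)
s = -65
w = -1479996505 (w = Mul(Add(-11586, 49097), Add(-40129, 674)) = Mul(37511, -39455) = -1479996505)
Mul(Mul(s, I), Pow(w, -1)) = Mul(Mul(-65, 24), Pow(-1479996505, -1)) = Mul(-1560, Rational(-1, 1479996505)) = Rational(24, 22769177)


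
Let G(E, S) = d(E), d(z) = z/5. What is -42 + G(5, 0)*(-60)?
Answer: -102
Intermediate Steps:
d(z) = z/5 (d(z) = z*(1/5) = z/5)
G(E, S) = E/5
-42 + G(5, 0)*(-60) = -42 + ((1/5)*5)*(-60) = -42 + 1*(-60) = -42 - 60 = -102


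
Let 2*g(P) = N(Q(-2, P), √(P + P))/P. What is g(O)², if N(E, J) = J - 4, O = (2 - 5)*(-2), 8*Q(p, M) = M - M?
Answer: (2 - √3)²/36 ≈ 0.0019944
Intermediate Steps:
Q(p, M) = 0 (Q(p, M) = (M - M)/8 = (⅛)*0 = 0)
O = 6 (O = -3*(-2) = 6)
N(E, J) = -4 + J
g(P) = (-4 + √2*√P)/(2*P) (g(P) = ((-4 + √(P + P))/P)/2 = ((-4 + √(2*P))/P)/2 = ((-4 + √2*√P)/P)/2 = (-4 + √2*√P)/(2*P))
g(O)² = ((½)*(-4 + √2*√6)/6)² = ((½)*(⅙)*(-4 + 2*√3))² = (-⅓ + √3/6)²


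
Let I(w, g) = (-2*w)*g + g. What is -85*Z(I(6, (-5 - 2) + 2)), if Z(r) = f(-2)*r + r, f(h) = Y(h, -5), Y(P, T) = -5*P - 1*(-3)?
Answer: -65450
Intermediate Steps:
Y(P, T) = 3 - 5*P (Y(P, T) = -5*P + 3 = 3 - 5*P)
I(w, g) = g - 2*g*w (I(w, g) = -2*g*w + g = g - 2*g*w)
f(h) = 3 - 5*h
Z(r) = 14*r (Z(r) = (3 - 5*(-2))*r + r = (3 + 10)*r + r = 13*r + r = 14*r)
-85*Z(I(6, (-5 - 2) + 2)) = -1190*((-5 - 2) + 2)*(1 - 2*6) = -1190*(-7 + 2)*(1 - 12) = -1190*(-5*(-11)) = -1190*55 = -85*770 = -65450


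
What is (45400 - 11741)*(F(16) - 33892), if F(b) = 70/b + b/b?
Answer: -9124719287/8 ≈ -1.1406e+9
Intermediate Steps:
F(b) = 1 + 70/b (F(b) = 70/b + 1 = 1 + 70/b)
(45400 - 11741)*(F(16) - 33892) = (45400 - 11741)*((70 + 16)/16 - 33892) = 33659*((1/16)*86 - 33892) = 33659*(43/8 - 33892) = 33659*(-271093/8) = -9124719287/8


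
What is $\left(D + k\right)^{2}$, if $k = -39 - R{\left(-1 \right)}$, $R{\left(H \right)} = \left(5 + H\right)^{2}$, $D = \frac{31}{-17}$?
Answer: $\frac{933156}{289} \approx 3228.9$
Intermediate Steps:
$D = - \frac{31}{17}$ ($D = 31 \left(- \frac{1}{17}\right) = - \frac{31}{17} \approx -1.8235$)
$k = -55$ ($k = -39 - \left(5 - 1\right)^{2} = -39 - 4^{2} = -39 - 16 = -55$)
$\left(D + k\right)^{2} = \left(- \frac{31}{17} - 55\right)^{2} = \left(- \frac{966}{17}\right)^{2} = \frac{933156}{289}$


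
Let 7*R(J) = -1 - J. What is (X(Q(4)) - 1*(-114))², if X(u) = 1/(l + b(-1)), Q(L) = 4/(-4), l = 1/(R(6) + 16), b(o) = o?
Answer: 2499561/196 ≈ 12753.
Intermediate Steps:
R(J) = -⅐ - J/7 (R(J) = (-1 - J)/7 = -⅐ - J/7)
l = 1/15 (l = 1/((-⅐ - ⅐*6) + 16) = 1/((-⅐ - 6/7) + 16) = 1/(-1 + 16) = 1/15 ≈ 0.066667)
Q(L) = -1 (Q(L) = 4*(-¼) = -1)
X(u) = -15/14 (X(u) = 1/(1/15 - 1) = 1/(-14/15) = -15/14)
(X(Q(4)) - 1*(-114))² = (-15/14 - 1*(-114))² = (-15/14 + 114)² = (1581/14)² = 2499561/196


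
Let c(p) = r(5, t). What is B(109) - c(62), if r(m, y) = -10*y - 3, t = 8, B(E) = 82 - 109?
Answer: 56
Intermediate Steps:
B(E) = -27
r(m, y) = -3 - 10*y
c(p) = -83 (c(p) = -3 - 10*8 = -3 - 80 = -83)
B(109) - c(62) = -27 - 1*(-83) = -27 + 83 = 56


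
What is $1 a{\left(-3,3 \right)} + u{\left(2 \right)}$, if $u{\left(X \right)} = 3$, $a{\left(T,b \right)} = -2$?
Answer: $1$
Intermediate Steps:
$1 a{\left(-3,3 \right)} + u{\left(2 \right)} = 1 \left(-2\right) + 3 = -2 + 3 = 1$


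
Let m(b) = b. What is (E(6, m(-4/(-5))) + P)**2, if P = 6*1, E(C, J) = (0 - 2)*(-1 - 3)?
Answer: 196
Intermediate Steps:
E(C, J) = 8 (E(C, J) = -2*(-4) = 8)
P = 6
(E(6, m(-4/(-5))) + P)**2 = (8 + 6)**2 = 14**2 = 196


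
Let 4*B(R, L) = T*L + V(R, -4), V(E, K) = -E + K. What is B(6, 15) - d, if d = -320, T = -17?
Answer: 1015/4 ≈ 253.75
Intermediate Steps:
V(E, K) = K - E
B(R, L) = -1 - 17*L/4 - R/4 (B(R, L) = (-17*L + (-4 - R))/4 = (-4 - R - 17*L)/4 = -1 - 17*L/4 - R/4)
B(6, 15) - d = (-1 - 17/4*15 - 1/4*6) - 1*(-320) = (-1 - 255/4 - 3/2) + 320 = -265/4 + 320 = 1015/4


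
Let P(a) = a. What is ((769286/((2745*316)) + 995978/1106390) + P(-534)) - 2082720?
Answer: -19993071771065309/9597048138 ≈ -2.0833e+6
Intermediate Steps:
((769286/((2745*316)) + 995978/1106390) + P(-534)) - 2082720 = ((769286/((2745*316)) + 995978/1106390) - 534) - 2082720 = ((769286/867420 + 995978*(1/1106390)) - 534) - 2082720 = ((769286*(1/867420) + 497989/553195) - 534) - 2082720 = ((384643/433710 + 497989/553195) - 534) - 2082720 = (17150615743/9597048138 - 534) - 2082720 = -5107673089949/9597048138 - 2082720 = -19993071771065309/9597048138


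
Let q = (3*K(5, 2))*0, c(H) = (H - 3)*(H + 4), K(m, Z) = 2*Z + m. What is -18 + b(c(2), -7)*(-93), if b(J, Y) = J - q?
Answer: 540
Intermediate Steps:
K(m, Z) = m + 2*Z
c(H) = (-3 + H)*(4 + H)
q = 0 (q = (3*(5 + 2*2))*0 = (3*(5 + 4))*0 = (3*9)*0 = 27*0 = 0)
b(J, Y) = J (b(J, Y) = J - 1*0 = J + 0 = J)
-18 + b(c(2), -7)*(-93) = -18 + (-12 + 2 + 2**2)*(-93) = -18 + (-12 + 2 + 4)*(-93) = -18 - 6*(-93) = -18 + 558 = 540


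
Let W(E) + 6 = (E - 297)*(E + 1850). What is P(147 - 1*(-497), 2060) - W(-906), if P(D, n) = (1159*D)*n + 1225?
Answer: 1538712623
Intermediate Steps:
P(D, n) = 1225 + 1159*D*n (P(D, n) = 1159*D*n + 1225 = 1225 + 1159*D*n)
W(E) = -6 + (-297 + E)*(1850 + E) (W(E) = -6 + (E - 297)*(E + 1850) = -6 + (-297 + E)*(1850 + E))
P(147 - 1*(-497), 2060) - W(-906) = (1225 + 1159*(147 - 1*(-497))*2060) - (-549456 + (-906)² + 1553*(-906)) = (1225 + 1159*(147 + 497)*2060) - (-549456 + 820836 - 1407018) = (1225 + 1159*644*2060) - 1*(-1135638) = (1225 + 1537575760) + 1135638 = 1537576985 + 1135638 = 1538712623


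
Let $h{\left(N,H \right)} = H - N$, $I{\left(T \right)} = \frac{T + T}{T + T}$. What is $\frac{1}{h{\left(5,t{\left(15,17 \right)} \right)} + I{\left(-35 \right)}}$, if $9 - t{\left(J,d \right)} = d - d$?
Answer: $\frac{1}{5} \approx 0.2$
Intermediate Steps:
$t{\left(J,d \right)} = 9$ ($t{\left(J,d \right)} = 9 - \left(d - d\right) = 9 - 0 = 9 + 0 = 9$)
$I{\left(T \right)} = 1$ ($I{\left(T \right)} = \frac{2 T}{2 T} = 2 T \frac{1}{2 T} = 1$)
$\frac{1}{h{\left(5,t{\left(15,17 \right)} \right)} + I{\left(-35 \right)}} = \frac{1}{\left(9 - 5\right) + 1} = \frac{1}{4 + 1} = \frac{1}{5}$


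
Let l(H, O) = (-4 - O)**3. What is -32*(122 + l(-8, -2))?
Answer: -3648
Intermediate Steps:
-32*(122 + l(-8, -2)) = -32*(122 - (4 - 2)**3) = -32*(122 - 1*2**3) = -32*(122 - 1*8) = -32*(122 - 8) = -32*114 = -3648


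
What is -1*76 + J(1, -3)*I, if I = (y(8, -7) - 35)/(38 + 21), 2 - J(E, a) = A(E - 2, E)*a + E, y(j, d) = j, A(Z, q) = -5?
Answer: -4106/59 ≈ -69.593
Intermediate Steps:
J(E, a) = 2 - E + 5*a (J(E, a) = 2 - (-5*a + E) = 2 - (E - 5*a) = 2 + (-E + 5*a) = 2 - E + 5*a)
I = -27/59 (I = (8 - 35)/(38 + 21) = -27/59 ≈ -0.45763)
-1*76 + J(1, -3)*I = -1*76 + (2 - 1*1 + 5*(-3))*(-27/59) = -76 + (2 - 1 - 15)*(-27/59) = -76 - 14*(-27/59) = -76 + 378/59 = -4106/59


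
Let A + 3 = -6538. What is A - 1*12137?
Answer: -18678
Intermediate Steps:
A = -6541 (A = -3 - 6538 = -6541)
A - 1*12137 = -6541 - 1*12137 = -6541 - 12137 = -18678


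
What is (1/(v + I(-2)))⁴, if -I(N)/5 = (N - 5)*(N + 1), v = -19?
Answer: 1/8503056 ≈ 1.1760e-7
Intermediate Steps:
I(N) = -5*(1 + N)*(-5 + N) (I(N) = -5*(N - 5)*(N + 1) = -5*(-5 + N)*(1 + N) = -5*(1 + N)*(-5 + N))
(1/(v + I(-2)))⁴ = (1/(-19 + (25 - 5*(-2)² + 20*(-2))))⁴ = (1/(-19 + (25 - 5*4 - 40)))⁴ = (1/(-19 + (25 - 20 - 40)))⁴ = (1/(-19 - 35))⁴ = (1/(-54))⁴ = (-1/54)⁴ = 1/8503056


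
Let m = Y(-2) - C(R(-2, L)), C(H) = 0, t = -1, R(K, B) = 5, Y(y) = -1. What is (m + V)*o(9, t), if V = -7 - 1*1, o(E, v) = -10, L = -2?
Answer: 90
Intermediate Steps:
V = -8 (V = -7 - 1 = -8)
m = -1 (m = -1 - 1*0 = -1 + 0 = -1)
(m + V)*o(9, t) = (-1 - 8)*(-10) = -9*(-10) = 90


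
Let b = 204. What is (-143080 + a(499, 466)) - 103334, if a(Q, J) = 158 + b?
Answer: -246052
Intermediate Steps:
a(Q, J) = 362 (a(Q, J) = 158 + 204 = 362)
(-143080 + a(499, 466)) - 103334 = (-143080 + 362) - 103334 = -142718 - 103334 = -246052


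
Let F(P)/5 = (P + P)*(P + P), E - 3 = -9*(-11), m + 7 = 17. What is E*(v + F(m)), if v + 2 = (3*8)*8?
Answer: 223380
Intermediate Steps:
m = 10 (m = -7 + 17 = 10)
v = 190 (v = -2 + (3*8)*8 = -2 + 24*8 = -2 + 192 = 190)
E = 102 (E = 3 - 9*(-11) = 3 + 99 = 102)
F(P) = 20*P**2 (F(P) = 5*((P + P)*(P + P)) = 5*((2*P)*(2*P)) = 5*(4*P**2) = 20*P**2)
E*(v + F(m)) = 102*(190 + 20*10**2) = 102*(190 + 20*100) = 102*(190 + 2000) = 102*2190 = 223380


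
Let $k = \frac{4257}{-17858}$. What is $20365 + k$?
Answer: $\frac{363673913}{17858} \approx 20365.0$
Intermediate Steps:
$k = - \frac{4257}{17858}$ ($k = 4257 \left(- \frac{1}{17858}\right) = - \frac{4257}{17858} \approx -0.23838$)
$20365 + k = 20365 - \frac{4257}{17858} = \frac{363673913}{17858}$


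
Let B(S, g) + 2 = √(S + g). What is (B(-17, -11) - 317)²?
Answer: 101733 - 1276*I*√7 ≈ 1.0173e+5 - 3376.0*I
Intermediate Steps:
B(S, g) = -2 + √(S + g)
(B(-17, -11) - 317)² = ((-2 + √(-17 - 11)) - 317)² = ((-2 + √(-28)) - 317)² = ((-2 + 2*I*√7) - 317)² = (-319 + 2*I*√7)²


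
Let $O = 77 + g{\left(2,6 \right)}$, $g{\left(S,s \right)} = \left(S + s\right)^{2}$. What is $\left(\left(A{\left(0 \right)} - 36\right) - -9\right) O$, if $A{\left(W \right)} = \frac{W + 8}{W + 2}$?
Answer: $-3243$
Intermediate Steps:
$O = 141$ ($O = 77 + \left(2 + 6\right)^{2} = 77 + 8^{2} = 77 + 64 = 141$)
$A{\left(W \right)} = \frac{8 + W}{2 + W}$
$\left(\left(A{\left(0 \right)} - 36\right) - -9\right) O = \left(\left(\frac{8 + 0}{2 + 0} - 36\right) - -9\right) 141 = \left(\left(\frac{1}{2} \cdot 8 - 36\right) + \left(-21 + 30\right)\right) 141 = \left(\left(\frac{1}{2} \cdot 8 - 36\right) + 9\right) 141 = \left(\left(4 - 36\right) + 9\right) 141 = \left(-32 + 9\right) 141 = \left(-23\right) 141 = -3243$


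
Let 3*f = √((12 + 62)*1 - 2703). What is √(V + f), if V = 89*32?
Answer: √(25632 + 3*I*√2629)/3 ≈ 53.367 + 0.16013*I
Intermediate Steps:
V = 2848
f = I*√2629/3 (f = √((12 + 62)*1 - 2703)/3 = √(74*1 - 2703)/3 = √(74 - 2703)/3 = √(-2629)/3 = (I*√2629)/3 = I*√2629/3 ≈ 17.091*I)
√(V + f) = √(2848 + I*√2629/3)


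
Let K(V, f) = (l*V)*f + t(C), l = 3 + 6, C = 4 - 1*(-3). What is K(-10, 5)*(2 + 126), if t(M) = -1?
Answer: -57728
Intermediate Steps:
C = 7 (C = 4 + 3 = 7)
l = 9
K(V, f) = -1 + 9*V*f (K(V, f) = (9*V)*f - 1 = 9*V*f - 1 = -1 + 9*V*f)
K(-10, 5)*(2 + 126) = (-1 + 9*(-10)*5)*(2 + 126) = (-1 - 450)*128 = -451*128 = -57728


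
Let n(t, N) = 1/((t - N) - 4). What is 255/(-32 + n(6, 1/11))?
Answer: -5355/661 ≈ -8.1014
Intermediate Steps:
n(t, N) = 1/(-4 + t - N)
255/(-32 + n(6, 1/11)) = 255/(-32 + 1/(-4 + 6 - 1/11)) = 255/(-32 + 1/(21/11)) = 255/(-32 + 11/21) = 255/(-661/21) = -21/661*255 = -5355/661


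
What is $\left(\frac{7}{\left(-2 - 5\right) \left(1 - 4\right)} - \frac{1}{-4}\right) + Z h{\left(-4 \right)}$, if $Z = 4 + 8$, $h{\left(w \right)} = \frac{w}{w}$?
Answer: $\frac{151}{12} \approx 12.583$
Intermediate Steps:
$h{\left(w \right)} = 1$
$Z = 12$
$\left(\frac{7}{\left(-2 - 5\right) \left(1 - 4\right)} - \frac{1}{-4}\right) + Z h{\left(-4 \right)} = \left(\frac{7}{\left(-2 - 5\right) \left(1 - 4\right)} - \frac{1}{-4}\right) + 12 \cdot 1 = \left(\frac{7}{\left(-7\right) \left(-3\right)} - - \frac{1}{4}\right) + 12 = \left(\frac{7}{21} + \frac{1}{4}\right) + 12 = \left(7 \cdot \frac{1}{21} + \frac{1}{4}\right) + 12 = \left(\frac{1}{3} + \frac{1}{4}\right) + 12 = \frac{7}{12} + 12 = \frac{151}{12}$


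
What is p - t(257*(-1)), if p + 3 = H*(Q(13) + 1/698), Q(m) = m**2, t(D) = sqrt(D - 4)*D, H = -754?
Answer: -44473098/349 + 771*I*sqrt(29) ≈ -1.2743e+5 + 4152.0*I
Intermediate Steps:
t(D) = D*sqrt(-4 + D) (t(D) = sqrt(-4 + D)*D = D*sqrt(-4 + D))
p = -44473098/349 (p = -3 - 754*(13**2 + 1/698) = -3 - 754*(169 + 1/698) = -3 - 754*117963/698 = -3 - 44472051/349 = -44473098/349 ≈ -1.2743e+5)
p - t(257*(-1)) = -44473098/349 - 257*(-1)*sqrt(-4 + 257*(-1)) = -44473098/349 - (-257)*sqrt(-4 - 257) = -44473098/349 - (-257)*sqrt(-261) = -44473098/349 - (-257)*3*I*sqrt(29) = -44473098/349 - (-771)*I*sqrt(29) = -44473098/349 + 771*I*sqrt(29)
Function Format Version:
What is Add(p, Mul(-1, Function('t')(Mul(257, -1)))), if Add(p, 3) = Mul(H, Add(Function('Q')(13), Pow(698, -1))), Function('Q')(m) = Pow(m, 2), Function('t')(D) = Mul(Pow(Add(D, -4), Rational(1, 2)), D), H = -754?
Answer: Add(Rational(-44473098, 349), Mul(771, I, Pow(29, Rational(1, 2)))) ≈ Add(-1.2743e+5, Mul(4152.0, I))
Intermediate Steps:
Function('t')(D) = Mul(D, Pow(Add(-4, D), Rational(1, 2))) (Function('t')(D) = Mul(Pow(Add(-4, D), Rational(1, 2)), D) = Mul(D, Pow(Add(-4, D), Rational(1, 2))))
p = Rational(-44473098, 349) (p = Add(-3, Mul(-754, Add(Pow(13, 2), Pow(698, -1)))) = Add(-3, Mul(-754, Add(169, Rational(1, 698)))) = Add(-3, Mul(-754, Rational(117963, 698))) = Add(-3, Rational(-44472051, 349)) = Rational(-44473098, 349) ≈ -1.2743e+5)
Add(p, Mul(-1, Function('t')(Mul(257, -1)))) = Add(Rational(-44473098, 349), Mul(-1, Mul(Mul(257, -1), Pow(Add(-4, Mul(257, -1)), Rational(1, 2))))) = Add(Rational(-44473098, 349), Mul(-1, Mul(-257, Pow(Add(-4, -257), Rational(1, 2))))) = Add(Rational(-44473098, 349), Mul(-1, Mul(-257, Pow(-261, Rational(1, 2))))) = Add(Rational(-44473098, 349), Mul(-1, Mul(-257, Mul(3, I, Pow(29, Rational(1, 2)))))) = Add(Rational(-44473098, 349), Mul(-1, Mul(-771, I, Pow(29, Rational(1, 2))))) = Add(Rational(-44473098, 349), Mul(771, I, Pow(29, Rational(1, 2))))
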